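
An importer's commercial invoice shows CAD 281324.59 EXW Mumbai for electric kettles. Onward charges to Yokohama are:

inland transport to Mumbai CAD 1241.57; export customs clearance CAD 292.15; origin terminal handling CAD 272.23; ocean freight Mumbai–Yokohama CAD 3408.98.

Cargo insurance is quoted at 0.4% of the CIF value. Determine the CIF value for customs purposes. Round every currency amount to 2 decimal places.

CIF value: CAD 287690.28

Let C be the CIF value. C = EXW price + pre-shipment costs + freight + 0.4% × C
C − 0.4% × C = 281324.59 + 1241.57 + 292.15 + 272.23 + 3408.98
0.996 × C = 286539.52
C = 286539.52 / 0.996 = 287690.28
Insurance premium = 0.4% × 287690.28 = 1150.76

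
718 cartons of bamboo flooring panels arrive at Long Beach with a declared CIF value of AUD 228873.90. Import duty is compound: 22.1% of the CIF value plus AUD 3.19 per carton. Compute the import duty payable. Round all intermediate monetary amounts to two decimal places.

Ad valorem component: 228873.90 × 22.1% = 50581.13
Specific component: 718 × 3.19 = 2290.42
Import duty = 50581.13 + 2290.42 = 52871.55

Import duty: AUD 52871.55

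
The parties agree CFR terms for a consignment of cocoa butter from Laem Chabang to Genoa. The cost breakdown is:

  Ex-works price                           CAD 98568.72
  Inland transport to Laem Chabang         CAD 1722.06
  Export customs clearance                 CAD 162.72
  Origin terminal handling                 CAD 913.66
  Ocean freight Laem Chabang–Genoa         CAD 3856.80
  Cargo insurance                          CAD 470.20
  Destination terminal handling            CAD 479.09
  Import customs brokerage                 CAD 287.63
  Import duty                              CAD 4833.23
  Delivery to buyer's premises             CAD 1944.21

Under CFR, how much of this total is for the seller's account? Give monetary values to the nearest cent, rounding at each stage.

Seller's account: CAD 105223.96

CFR: the seller pays costs through ocean freight to the destination port, but not insurance.
Seller's account: goods 98568.72 + inland to port 1722.06 + export clearance 162.72 + origin terminal 913.66 + freight 3856.80 = 105223.96
Buyer's account: insurance 470.20 + destination terminal 479.09 + brokerage 287.63 + duty 4833.23 + delivery 1944.21 = 8014.36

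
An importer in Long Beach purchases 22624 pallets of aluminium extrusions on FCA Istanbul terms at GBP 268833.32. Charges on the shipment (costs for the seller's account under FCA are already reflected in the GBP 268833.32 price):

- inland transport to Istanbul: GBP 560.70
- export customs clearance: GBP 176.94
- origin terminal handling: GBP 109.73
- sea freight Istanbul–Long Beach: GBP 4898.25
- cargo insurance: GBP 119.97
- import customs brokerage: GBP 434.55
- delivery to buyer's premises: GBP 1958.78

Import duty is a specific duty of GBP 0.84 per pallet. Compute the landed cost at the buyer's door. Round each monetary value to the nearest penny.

FCA: the seller delivers export-cleared goods to the carrier; the buyer bears costs from that point.
Already in the invoice (seller's account under FCA): inland to port, export clearance — exclude.
CIF value = FCA price + origin terminal + freight + insurance = 268833.32 + 109.73 + 4898.25 + 119.97 = 273961.27
Import duty = 22624 × 0.84 = 19004.16
Buyer bears: origin terminal 109.73 + freight 4898.25 + insurance 119.97 + brokerage 434.55 + delivery 1958.78 + duty 19004.16 = 26525.44
Landed cost = invoice 268833.32 + 26525.44 = 295358.76

Total landed cost: GBP 295358.76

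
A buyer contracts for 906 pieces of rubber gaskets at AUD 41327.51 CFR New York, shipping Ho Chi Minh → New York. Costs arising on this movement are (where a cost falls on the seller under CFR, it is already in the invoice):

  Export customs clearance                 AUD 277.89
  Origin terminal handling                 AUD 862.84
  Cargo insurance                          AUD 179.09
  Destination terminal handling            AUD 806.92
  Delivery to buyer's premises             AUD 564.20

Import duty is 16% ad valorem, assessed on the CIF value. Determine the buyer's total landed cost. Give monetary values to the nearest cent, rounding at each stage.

Total landed cost: AUD 49518.78

CFR: the seller pays costs through ocean freight to the destination port, but not insurance.
Already in the invoice (seller's account under CFR): export clearance, origin terminal — exclude.
CIF value = CFR price + insurance = 41327.51 + 179.09 = 41506.60
Import duty = 41506.60 × 16% = 6641.06
Buyer bears: insurance 179.09 + destination terminal 806.92 + delivery 564.20 + duty 6641.06 = 8191.27
Landed cost = invoice 41327.51 + 8191.27 = 49518.78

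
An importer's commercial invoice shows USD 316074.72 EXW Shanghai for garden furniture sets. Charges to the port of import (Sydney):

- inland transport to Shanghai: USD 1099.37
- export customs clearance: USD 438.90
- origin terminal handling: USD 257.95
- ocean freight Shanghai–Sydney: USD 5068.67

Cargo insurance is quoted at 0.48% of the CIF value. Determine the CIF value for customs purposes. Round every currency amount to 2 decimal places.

CIF value: USD 324497.20

Let C be the CIF value. C = EXW price + pre-shipment costs + freight + 0.48% × C
C − 0.48% × C = 316074.72 + 1099.37 + 438.90 + 257.95 + 5068.67
0.9952 × C = 322939.61
C = 322939.61 / 0.9952 = 324497.20
Insurance premium = 0.48% × 324497.20 = 1557.59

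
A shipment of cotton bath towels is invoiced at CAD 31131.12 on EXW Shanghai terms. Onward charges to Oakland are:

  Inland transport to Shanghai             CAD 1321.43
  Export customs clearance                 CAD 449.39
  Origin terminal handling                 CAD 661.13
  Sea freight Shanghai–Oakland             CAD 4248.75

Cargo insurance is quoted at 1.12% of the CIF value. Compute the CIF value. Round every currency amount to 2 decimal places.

CIF value: CAD 38240.11

Let C be the CIF value. C = EXW price + pre-shipment costs + freight + 1.12% × C
C − 1.12% × C = 31131.12 + 1321.43 + 449.39 + 661.13 + 4248.75
0.9888 × C = 37811.82
C = 37811.82 / 0.9888 = 38240.11
Insurance premium = 1.12% × 38240.11 = 428.29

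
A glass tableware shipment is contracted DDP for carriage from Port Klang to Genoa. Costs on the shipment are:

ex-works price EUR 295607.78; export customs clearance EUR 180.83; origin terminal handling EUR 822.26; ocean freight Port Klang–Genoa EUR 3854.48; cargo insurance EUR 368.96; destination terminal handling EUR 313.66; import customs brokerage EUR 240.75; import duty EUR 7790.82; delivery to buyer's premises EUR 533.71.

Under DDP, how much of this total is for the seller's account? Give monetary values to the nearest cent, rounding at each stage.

Seller's account: EUR 309713.25

DDP: the seller bears all costs including import duty.
Seller's account: goods 295607.78 + export clearance 180.83 + origin terminal 822.26 + freight 3854.48 + insurance 368.96 + destination terminal 313.66 + brokerage 240.75 + duty 7790.82 + delivery 533.71 = 309713.25
Buyer's account: 0.00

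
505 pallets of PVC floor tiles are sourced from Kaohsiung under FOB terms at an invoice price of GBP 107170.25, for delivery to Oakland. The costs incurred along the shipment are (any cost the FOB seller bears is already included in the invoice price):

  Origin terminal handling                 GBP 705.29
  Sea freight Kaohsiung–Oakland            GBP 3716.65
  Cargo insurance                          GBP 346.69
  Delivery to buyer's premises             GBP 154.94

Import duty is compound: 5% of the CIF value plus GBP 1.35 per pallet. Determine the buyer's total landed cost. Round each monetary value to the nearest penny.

FOB: the seller bears costs until goods are on board at the origin port; the buyer bears freight, insurance and all costs thereafter.
Already in the invoice (seller's account under FOB): origin terminal — exclude.
CIF value = FOB price + freight + insurance = 107170.25 + 3716.65 + 346.69 = 111233.59
Ad valorem component: 111233.59 × 5% = 5561.68
Specific component: 505 × 1.35 = 681.75
Import duty = 5561.68 + 681.75 = 6243.43
Buyer bears: freight 3716.65 + insurance 346.69 + delivery 154.94 + duty 6243.43 = 10461.71
Landed cost = invoice 107170.25 + 10461.71 = 117631.96

Total landed cost: GBP 117631.96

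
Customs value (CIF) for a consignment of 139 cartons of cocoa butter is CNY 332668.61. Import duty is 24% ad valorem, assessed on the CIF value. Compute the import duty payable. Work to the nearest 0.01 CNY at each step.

Import duty: CNY 79840.47

Import duty = 332668.61 × 24% = 79840.47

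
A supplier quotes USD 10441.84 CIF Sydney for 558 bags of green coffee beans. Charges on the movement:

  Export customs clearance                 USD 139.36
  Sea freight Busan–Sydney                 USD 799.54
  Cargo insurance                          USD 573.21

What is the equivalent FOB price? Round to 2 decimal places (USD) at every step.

Not relevant to the conversion: export clearance — on the seller under both CIF and FOB; already in the CIF price and stays in the FOB price.
From CIF to FOB, the seller no longer bears: freight, insurance.
FOB price = 10441.84 − 799.54 − 573.21 = 9069.09

FOB price: USD 9069.09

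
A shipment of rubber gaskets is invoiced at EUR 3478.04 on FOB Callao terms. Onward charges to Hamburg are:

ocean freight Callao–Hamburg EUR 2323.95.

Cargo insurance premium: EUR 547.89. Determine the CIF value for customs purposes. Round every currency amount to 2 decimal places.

CIF = FOB price + freight + insurance
CIF = 3478.04 + 2323.95 + 547.89 = 6349.88

CIF value: EUR 6349.88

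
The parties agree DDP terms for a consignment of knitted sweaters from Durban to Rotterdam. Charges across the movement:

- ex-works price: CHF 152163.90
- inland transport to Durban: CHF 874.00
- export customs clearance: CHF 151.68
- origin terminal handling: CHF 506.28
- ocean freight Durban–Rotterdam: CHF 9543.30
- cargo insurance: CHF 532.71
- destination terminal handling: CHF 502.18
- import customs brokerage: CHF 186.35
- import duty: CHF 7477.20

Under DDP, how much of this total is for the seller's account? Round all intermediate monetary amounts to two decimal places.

DDP: the seller bears all costs including import duty.
Seller's account: goods 152163.90 + inland to port 874.00 + export clearance 151.68 + origin terminal 506.28 + freight 9543.30 + insurance 532.71 + destination terminal 502.18 + brokerage 186.35 + duty 7477.20 = 171937.60
Buyer's account: 0.00

Seller's account: CHF 171937.60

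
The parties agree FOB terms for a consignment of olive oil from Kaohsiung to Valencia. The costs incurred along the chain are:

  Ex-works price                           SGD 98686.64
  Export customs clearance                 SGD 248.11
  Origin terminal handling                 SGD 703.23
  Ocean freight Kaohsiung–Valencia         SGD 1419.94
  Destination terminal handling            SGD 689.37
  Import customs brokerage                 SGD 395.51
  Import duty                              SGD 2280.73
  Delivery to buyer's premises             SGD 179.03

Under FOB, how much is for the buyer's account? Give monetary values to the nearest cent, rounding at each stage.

FOB: the seller bears costs until goods are on board at the origin port; the buyer bears freight, insurance and all costs thereafter.
Seller's account: goods 98686.64 + export clearance 248.11 + origin terminal 703.23 = 99637.98
Buyer's account: freight 1419.94 + destination terminal 689.37 + brokerage 395.51 + duty 2280.73 + delivery 179.03 = 4964.58

Buyer's account: SGD 4964.58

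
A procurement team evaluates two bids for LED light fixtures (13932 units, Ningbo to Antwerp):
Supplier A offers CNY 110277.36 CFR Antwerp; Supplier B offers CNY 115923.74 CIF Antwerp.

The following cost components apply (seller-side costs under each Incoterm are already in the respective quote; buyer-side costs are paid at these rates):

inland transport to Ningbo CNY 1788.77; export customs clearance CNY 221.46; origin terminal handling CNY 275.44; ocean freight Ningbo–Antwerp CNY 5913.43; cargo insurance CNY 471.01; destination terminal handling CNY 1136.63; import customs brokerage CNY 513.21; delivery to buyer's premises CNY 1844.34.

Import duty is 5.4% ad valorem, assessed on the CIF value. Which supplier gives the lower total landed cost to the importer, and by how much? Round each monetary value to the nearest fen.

Supplier A is cheaper by CNY 5454.84

Supplier A (CFR):
CIF value = CFR price + insurance = 110277.36 + 471.01 = 110748.37
Import duty = 110748.37 × 5.4% = 5980.41
Buyer bears (A): 471.01 + 1136.63 + 513.21 + 1844.34 = 3965.19
Landed cost (A) = invoice 110277.36 + 3965.19 + duty 5980.41 = 120222.96
Supplier B (CIF):
The CIF price already equals the CIF value: 115923.74
Import duty = 115923.74 × 5.4% = 6259.88
Buyer bears (B): 1136.63 + 513.21 + 1844.34 = 3494.18
Landed cost (B) = invoice 115923.74 + 3494.18 + duty 6259.88 = 125677.80
Difference = |120222.96 − 125677.80| = 5454.84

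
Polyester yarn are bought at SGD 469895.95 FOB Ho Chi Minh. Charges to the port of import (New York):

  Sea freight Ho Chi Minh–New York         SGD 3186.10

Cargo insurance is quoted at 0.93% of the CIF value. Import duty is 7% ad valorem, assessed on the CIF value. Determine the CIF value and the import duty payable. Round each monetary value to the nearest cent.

Let C be the CIF value. C = FOB price + freight + 0.93% × C
C − 0.93% × C = 469895.95 + 3186.10
0.9907 × C = 473082.05
C = 473082.05 / 0.9907 = 477523.01
Insurance premium = 0.93% × 477523.01 = 4440.96
Import duty = 477523.01 × 7% = 33426.61

CIF value: SGD 477523.01; import duty: SGD 33426.61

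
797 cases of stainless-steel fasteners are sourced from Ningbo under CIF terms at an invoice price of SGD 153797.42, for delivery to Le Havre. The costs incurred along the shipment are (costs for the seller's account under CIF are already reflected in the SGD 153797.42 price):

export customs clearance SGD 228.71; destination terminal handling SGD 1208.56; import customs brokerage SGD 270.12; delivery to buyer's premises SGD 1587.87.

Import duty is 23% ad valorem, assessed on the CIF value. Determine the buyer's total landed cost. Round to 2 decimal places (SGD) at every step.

Total landed cost: SGD 192237.38

CIF: the seller pays costs through ocean freight and marine insurance to the destination port.
Already in the invoice (seller's account under CIF): export clearance — exclude.
The CIF price already equals the CIF value: 153797.42
Import duty = 153797.42 × 23% = 35373.41
Buyer bears: destination terminal 1208.56 + brokerage 270.12 + delivery 1587.87 + duty 35373.41 = 38439.96
Landed cost = invoice 153797.42 + 38439.96 = 192237.38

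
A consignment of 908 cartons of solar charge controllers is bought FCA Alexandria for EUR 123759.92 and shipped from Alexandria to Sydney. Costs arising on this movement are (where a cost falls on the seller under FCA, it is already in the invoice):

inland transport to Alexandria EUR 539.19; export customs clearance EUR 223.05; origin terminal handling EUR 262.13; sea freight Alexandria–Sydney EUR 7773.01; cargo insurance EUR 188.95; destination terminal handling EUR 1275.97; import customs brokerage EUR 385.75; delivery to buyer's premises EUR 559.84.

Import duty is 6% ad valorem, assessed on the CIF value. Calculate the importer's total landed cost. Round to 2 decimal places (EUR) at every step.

FCA: the seller delivers export-cleared goods to the carrier; the buyer bears costs from that point.
Already in the invoice (seller's account under FCA): inland to port, export clearance — exclude.
CIF value = FCA price + origin terminal + freight + insurance = 123759.92 + 262.13 + 7773.01 + 188.95 = 131984.01
Import duty = 131984.01 × 6% = 7919.04
Buyer bears: origin terminal 262.13 + freight 7773.01 + insurance 188.95 + destination terminal 1275.97 + brokerage 385.75 + delivery 559.84 + duty 7919.04 = 18364.69
Landed cost = invoice 123759.92 + 18364.69 = 142124.61

Total landed cost: EUR 142124.61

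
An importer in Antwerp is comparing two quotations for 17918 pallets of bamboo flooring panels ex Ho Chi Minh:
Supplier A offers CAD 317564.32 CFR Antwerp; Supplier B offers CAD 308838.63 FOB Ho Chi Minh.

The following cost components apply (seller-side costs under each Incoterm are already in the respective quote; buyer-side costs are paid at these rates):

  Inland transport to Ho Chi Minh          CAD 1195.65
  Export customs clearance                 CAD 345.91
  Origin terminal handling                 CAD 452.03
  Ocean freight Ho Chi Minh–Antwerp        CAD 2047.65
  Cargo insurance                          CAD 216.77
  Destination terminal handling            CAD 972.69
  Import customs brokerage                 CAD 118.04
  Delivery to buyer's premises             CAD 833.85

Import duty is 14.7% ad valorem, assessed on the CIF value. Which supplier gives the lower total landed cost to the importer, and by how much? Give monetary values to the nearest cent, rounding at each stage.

Supplier A (CFR):
CIF value = CFR price + insurance = 317564.32 + 216.77 = 317781.09
Import duty = 317781.09 × 14.7% = 46713.82
Buyer bears (A): 216.77 + 972.69 + 118.04 + 833.85 = 2141.35
Landed cost (A) = invoice 317564.32 + 2141.35 + duty 46713.82 = 366419.49
Supplier B (FOB):
CIF value = FOB price + freight + insurance = 308838.63 + 2047.65 + 216.77 = 311103.05
Import duty = 311103.05 × 14.7% = 45732.15
Buyer bears (B): 2047.65 + 216.77 + 972.69 + 118.04 + 833.85 = 4189.00
Landed cost (B) = invoice 308838.63 + 4189.00 + duty 45732.15 = 358759.78
Difference = |366419.49 − 358759.78| = 7659.71

Supplier B is cheaper by CAD 7659.71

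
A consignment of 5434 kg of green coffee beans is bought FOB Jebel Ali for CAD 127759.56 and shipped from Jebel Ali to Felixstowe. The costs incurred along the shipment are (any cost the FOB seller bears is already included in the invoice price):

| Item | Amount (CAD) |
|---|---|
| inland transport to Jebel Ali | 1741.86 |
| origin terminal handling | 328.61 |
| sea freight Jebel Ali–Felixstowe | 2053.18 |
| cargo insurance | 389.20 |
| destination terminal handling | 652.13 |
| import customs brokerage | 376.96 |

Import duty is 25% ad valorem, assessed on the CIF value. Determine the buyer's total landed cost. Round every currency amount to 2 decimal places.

FOB: the seller bears costs until goods are on board at the origin port; the buyer bears freight, insurance and all costs thereafter.
Already in the invoice (seller's account under FOB): inland to port, origin terminal — exclude.
CIF value = FOB price + freight + insurance = 127759.56 + 2053.18 + 389.20 = 130201.94
Import duty = 130201.94 × 25% = 32550.49
Buyer bears: freight 2053.18 + insurance 389.20 + destination terminal 652.13 + brokerage 376.96 + duty 32550.49 = 36021.96
Landed cost = invoice 127759.56 + 36021.96 = 163781.52

Total landed cost: CAD 163781.52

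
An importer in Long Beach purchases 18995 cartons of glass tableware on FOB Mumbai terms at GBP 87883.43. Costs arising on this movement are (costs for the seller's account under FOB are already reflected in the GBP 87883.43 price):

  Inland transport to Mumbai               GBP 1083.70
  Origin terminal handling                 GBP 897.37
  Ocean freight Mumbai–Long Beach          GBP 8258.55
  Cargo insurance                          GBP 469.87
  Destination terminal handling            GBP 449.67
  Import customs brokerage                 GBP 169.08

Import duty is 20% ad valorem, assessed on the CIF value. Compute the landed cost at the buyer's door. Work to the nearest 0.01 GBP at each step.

Total landed cost: GBP 116552.97

FOB: the seller bears costs until goods are on board at the origin port; the buyer bears freight, insurance and all costs thereafter.
Already in the invoice (seller's account under FOB): inland to port, origin terminal — exclude.
CIF value = FOB price + freight + insurance = 87883.43 + 8258.55 + 469.87 = 96611.85
Import duty = 96611.85 × 20% = 19322.37
Buyer bears: freight 8258.55 + insurance 469.87 + destination terminal 449.67 + brokerage 169.08 + duty 19322.37 = 28669.54
Landed cost = invoice 87883.43 + 28669.54 = 116552.97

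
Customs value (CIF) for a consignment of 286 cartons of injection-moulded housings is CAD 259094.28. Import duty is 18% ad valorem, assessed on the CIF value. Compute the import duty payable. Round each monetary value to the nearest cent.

Import duty: CAD 46636.97

Import duty = 259094.28 × 18% = 46636.97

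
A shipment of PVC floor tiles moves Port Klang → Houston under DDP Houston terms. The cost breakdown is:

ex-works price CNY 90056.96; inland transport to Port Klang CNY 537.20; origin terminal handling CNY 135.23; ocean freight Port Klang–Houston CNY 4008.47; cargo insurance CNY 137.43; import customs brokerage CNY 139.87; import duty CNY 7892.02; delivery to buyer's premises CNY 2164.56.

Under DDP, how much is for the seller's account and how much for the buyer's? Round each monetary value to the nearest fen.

DDP: the seller bears all costs including import duty.
Seller's account: goods 90056.96 + inland to port 537.20 + origin terminal 135.23 + freight 4008.47 + insurance 137.43 + brokerage 139.87 + duty 7892.02 + delivery 2164.56 = 105071.74
Buyer's account: 0.00

Seller: CNY 105071.74; buyer: CNY 0.00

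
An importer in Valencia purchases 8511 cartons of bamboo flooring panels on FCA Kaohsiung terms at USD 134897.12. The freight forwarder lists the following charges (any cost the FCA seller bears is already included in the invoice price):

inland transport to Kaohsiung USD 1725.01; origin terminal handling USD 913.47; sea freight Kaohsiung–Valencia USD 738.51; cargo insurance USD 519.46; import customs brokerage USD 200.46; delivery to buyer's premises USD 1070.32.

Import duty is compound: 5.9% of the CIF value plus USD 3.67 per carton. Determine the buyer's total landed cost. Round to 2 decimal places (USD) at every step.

FCA: the seller delivers export-cleared goods to the carrier; the buyer bears costs from that point.
Already in the invoice (seller's account under FCA): inland to port — exclude.
CIF value = FCA price + origin terminal + freight + insurance = 134897.12 + 913.47 + 738.51 + 519.46 = 137068.56
Ad valorem component: 137068.56 × 5.9% = 8087.05
Specific component: 8511 × 3.67 = 31235.37
Import duty = 8087.05 + 31235.37 = 39322.42
Buyer bears: origin terminal 913.47 + freight 738.51 + insurance 519.46 + brokerage 200.46 + delivery 1070.32 + duty 39322.42 = 42764.64
Landed cost = invoice 134897.12 + 42764.64 = 177661.76

Total landed cost: USD 177661.76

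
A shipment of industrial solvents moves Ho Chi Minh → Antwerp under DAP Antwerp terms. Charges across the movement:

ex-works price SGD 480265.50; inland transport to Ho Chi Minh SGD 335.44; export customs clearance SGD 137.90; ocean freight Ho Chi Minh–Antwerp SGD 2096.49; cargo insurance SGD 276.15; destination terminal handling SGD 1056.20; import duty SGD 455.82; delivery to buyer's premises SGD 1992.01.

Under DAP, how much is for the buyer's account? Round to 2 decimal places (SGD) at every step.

Buyer's account: SGD 455.82

DAP: the seller bears all costs to the named destination except import duty and clearance.
Seller's account: goods 480265.50 + inland to port 335.44 + export clearance 137.90 + freight 2096.49 + insurance 276.15 + destination terminal 1056.20 + delivery 1992.01 = 486159.69
Buyer's account: duty 455.82 = 455.82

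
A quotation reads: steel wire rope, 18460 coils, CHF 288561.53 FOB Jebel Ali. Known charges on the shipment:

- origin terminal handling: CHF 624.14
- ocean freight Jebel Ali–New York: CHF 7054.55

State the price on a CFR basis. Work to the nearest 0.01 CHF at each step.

Not relevant to the conversion: origin terminal — on the seller under both FOB and CFR; already in the FOB price and stays in the CFR price.
From FOB to CFR, the seller additionally bears: freight.
CFR price = 288561.53 + 7054.55 = 295616.08

CFR price: CHF 295616.08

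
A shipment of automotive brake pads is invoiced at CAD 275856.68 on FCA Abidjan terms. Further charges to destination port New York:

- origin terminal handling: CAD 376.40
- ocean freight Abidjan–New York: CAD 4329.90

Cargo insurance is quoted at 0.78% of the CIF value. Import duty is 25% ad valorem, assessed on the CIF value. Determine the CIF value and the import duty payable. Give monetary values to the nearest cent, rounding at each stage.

CIF value: CAD 282768.57; import duty: CAD 70692.14

Let C be the CIF value. C = FCA price + pre-shipment costs + freight + 0.78% × C
C − 0.78% × C = 275856.68 + 376.40 + 4329.90
0.9922 × C = 280562.98
C = 280562.98 / 0.9922 = 282768.57
Insurance premium = 0.78% × 282768.57 = 2205.59
Import duty = 282768.57 × 25% = 70692.14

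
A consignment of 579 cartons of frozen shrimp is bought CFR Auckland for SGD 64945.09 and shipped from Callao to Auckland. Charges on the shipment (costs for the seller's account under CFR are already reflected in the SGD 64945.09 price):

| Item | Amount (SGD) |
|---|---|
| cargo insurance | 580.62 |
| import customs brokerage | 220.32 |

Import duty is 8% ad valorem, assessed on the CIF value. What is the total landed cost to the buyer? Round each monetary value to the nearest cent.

Total landed cost: SGD 70988.09

CFR: the seller pays costs through ocean freight to the destination port, but not insurance.
CIF value = CFR price + insurance = 64945.09 + 580.62 = 65525.71
Import duty = 65525.71 × 8% = 5242.06
Buyer bears: insurance 580.62 + brokerage 220.32 + duty 5242.06 = 6043.00
Landed cost = invoice 64945.09 + 6043.00 = 70988.09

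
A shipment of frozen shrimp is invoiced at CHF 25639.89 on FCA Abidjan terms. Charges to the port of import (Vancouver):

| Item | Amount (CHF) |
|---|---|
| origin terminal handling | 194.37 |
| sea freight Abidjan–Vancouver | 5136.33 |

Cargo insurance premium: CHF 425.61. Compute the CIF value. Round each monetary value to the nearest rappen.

CIF value: CHF 31396.20

CIF = FCA price + pre-shipment costs + freight + insurance
CIF = 25639.89 + 194.37 + 5136.33 + 425.61 = 31396.20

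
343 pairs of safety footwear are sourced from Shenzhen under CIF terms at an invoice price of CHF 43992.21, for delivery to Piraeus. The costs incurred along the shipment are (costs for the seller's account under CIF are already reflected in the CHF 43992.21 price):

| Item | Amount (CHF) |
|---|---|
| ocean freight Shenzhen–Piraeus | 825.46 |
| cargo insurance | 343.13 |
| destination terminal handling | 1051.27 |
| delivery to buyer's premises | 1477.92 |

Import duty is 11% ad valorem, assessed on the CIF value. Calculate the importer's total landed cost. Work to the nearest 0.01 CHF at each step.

CIF: the seller pays costs through ocean freight and marine insurance to the destination port.
Already in the invoice (seller's account under CIF): freight, insurance — exclude.
The CIF price already equals the CIF value: 43992.21
Import duty = 43992.21 × 11% = 4839.14
Buyer bears: destination terminal 1051.27 + delivery 1477.92 + duty 4839.14 = 7368.33
Landed cost = invoice 43992.21 + 7368.33 = 51360.54

Total landed cost: CHF 51360.54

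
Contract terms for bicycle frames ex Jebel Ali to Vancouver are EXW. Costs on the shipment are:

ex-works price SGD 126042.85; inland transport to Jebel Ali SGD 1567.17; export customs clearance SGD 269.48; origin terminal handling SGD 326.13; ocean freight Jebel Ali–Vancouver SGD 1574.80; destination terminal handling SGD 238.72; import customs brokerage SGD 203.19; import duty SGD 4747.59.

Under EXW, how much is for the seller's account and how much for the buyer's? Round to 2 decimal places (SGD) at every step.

Seller: SGD 126042.85; buyer: SGD 8927.08

EXW: the seller makes goods available at their premises; the buyer bears all onward costs.
Seller's account: goods 126042.85 = 126042.85
Buyer's account: inland to port 1567.17 + export clearance 269.48 + origin terminal 326.13 + freight 1574.80 + destination terminal 238.72 + brokerage 203.19 + duty 4747.59 = 8927.08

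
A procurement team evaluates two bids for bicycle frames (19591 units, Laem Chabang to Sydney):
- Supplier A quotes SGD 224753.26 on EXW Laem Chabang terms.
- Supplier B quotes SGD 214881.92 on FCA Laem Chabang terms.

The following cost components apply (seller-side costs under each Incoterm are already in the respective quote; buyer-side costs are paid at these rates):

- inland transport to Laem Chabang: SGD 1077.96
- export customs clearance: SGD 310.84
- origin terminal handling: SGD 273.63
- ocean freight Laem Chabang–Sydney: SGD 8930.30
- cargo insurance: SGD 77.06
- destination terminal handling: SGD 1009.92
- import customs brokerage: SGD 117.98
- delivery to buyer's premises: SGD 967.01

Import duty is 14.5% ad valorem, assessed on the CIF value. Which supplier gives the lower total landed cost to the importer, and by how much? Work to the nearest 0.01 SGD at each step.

Supplier A (EXW):
CIF value = EXW price + inland to port + export clearance + origin terminal + freight + insurance = 224753.26 + 1077.96 + 310.84 + 273.63 + 8930.30 + 77.06 = 235423.05
Import duty = 235423.05 × 14.5% = 34136.34
Buyer bears (A): 1077.96 + 310.84 + 273.63 + 8930.30 + 77.06 + 1009.92 + 117.98 + 967.01 = 12764.70
Landed cost (A) = invoice 224753.26 + 12764.70 + duty 34136.34 = 271654.30
Supplier B (FCA):
CIF value = FCA price + origin terminal + freight + insurance = 214881.92 + 273.63 + 8930.30 + 77.06 = 224162.91
Import duty = 224162.91 × 14.5% = 32503.62
Buyer bears (B): 273.63 + 8930.30 + 77.06 + 1009.92 + 117.98 + 967.01 = 11375.90
Landed cost (B) = invoice 214881.92 + 11375.90 + duty 32503.62 = 258761.44
Difference = |271654.30 − 258761.44| = 12892.86

Supplier B is cheaper by SGD 12892.86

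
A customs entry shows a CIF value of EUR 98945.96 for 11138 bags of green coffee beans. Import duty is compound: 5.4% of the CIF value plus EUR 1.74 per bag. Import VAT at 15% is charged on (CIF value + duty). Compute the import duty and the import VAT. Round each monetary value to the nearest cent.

Ad valorem component: 98945.96 × 5.4% = 5343.08
Specific component: 11138 × 1.74 = 19380.12
Import duty = 5343.08 + 19380.12 = 24723.20
VAT base = CIF + duty = 98945.96 + 24723.20 = 123669.16
Import VAT = 123669.16 × 15% = 18550.37

Import duty: EUR 24723.20; import VAT: EUR 18550.37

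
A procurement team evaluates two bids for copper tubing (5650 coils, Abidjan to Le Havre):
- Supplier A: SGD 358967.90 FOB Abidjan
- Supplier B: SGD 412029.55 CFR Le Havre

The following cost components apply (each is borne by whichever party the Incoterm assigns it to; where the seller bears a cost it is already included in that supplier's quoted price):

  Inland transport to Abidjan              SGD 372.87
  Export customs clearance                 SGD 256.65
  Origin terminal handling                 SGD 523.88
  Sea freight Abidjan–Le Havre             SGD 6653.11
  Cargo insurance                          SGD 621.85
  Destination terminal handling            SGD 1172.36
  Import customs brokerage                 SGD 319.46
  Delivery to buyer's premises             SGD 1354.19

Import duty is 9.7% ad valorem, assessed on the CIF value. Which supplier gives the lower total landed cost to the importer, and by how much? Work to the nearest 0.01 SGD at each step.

Supplier A is cheaper by SGD 50910.17

Supplier A (FOB):
CIF value = FOB price + freight + insurance = 358967.90 + 6653.11 + 621.85 = 366242.86
Import duty = 366242.86 × 9.7% = 35525.56
Buyer bears (A): 6653.11 + 621.85 + 1172.36 + 319.46 + 1354.19 = 10120.97
Landed cost (A) = invoice 358967.90 + 10120.97 + duty 35525.56 = 404614.43
Supplier B (CFR):
CIF value = CFR price + insurance = 412029.55 + 621.85 = 412651.40
Import duty = 412651.40 × 9.7% = 40027.19
Buyer bears (B): 621.85 + 1172.36 + 319.46 + 1354.19 = 3467.86
Landed cost (B) = invoice 412029.55 + 3467.86 + duty 40027.19 = 455524.60
Difference = |404614.43 − 455524.60| = 50910.17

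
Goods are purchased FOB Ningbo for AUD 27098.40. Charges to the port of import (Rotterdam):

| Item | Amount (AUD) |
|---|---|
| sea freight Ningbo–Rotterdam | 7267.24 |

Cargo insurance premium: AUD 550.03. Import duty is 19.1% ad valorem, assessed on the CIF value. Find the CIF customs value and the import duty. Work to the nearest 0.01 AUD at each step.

CIF = FOB price + freight + insurance
CIF = 27098.40 + 7267.24 + 550.03 = 34915.67
Import duty = 34915.67 × 19.1% = 6668.89

CIF value: AUD 34915.67; import duty: AUD 6668.89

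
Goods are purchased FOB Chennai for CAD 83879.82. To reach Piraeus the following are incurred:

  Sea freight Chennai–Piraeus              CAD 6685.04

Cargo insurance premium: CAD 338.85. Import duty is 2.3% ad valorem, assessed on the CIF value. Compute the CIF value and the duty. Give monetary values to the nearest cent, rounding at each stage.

CIF = FOB price + freight + insurance
CIF = 83879.82 + 6685.04 + 338.85 = 90903.71
Import duty = 90903.71 × 2.3% = 2090.79

CIF value: CAD 90903.71; import duty: CAD 2090.79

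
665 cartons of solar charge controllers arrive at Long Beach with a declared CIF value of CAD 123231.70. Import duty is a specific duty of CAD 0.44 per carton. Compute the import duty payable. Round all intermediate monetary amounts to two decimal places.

Import duty = 665 × 0.44 = 292.60

Import duty: CAD 292.60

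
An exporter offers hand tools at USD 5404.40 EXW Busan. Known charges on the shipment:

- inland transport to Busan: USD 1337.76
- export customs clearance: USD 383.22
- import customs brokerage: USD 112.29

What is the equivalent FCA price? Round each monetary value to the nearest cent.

Not relevant to the conversion: brokerage — on the buyer under both terms; not part of either seller's price.
From EXW to FCA, the seller additionally bears: inland to port, export clearance.
FCA price = 5404.40 + 1337.76 + 383.22 = 7125.38

FCA price: USD 7125.38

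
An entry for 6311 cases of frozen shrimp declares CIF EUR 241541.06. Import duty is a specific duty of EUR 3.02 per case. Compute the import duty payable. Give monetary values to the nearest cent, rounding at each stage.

Import duty: EUR 19059.22

Import duty = 6311 × 3.02 = 19059.22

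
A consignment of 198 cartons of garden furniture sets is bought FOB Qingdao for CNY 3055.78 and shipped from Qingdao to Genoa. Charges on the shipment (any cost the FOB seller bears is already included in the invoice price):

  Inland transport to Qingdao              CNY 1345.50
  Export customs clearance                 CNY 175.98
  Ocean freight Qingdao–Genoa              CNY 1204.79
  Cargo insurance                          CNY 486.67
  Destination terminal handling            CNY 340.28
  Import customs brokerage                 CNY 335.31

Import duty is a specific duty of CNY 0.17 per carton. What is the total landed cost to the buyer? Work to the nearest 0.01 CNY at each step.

FOB: the seller bears costs until goods are on board at the origin port; the buyer bears freight, insurance and all costs thereafter.
Already in the invoice (seller's account under FOB): inland to port, export clearance — exclude.
CIF value = FOB price + freight + insurance = 3055.78 + 1204.79 + 486.67 = 4747.24
Import duty = 198 × 0.17 = 33.66
Buyer bears: freight 1204.79 + insurance 486.67 + destination terminal 340.28 + brokerage 335.31 + duty 33.66 = 2400.71
Landed cost = invoice 3055.78 + 2400.71 = 5456.49

Total landed cost: CNY 5456.49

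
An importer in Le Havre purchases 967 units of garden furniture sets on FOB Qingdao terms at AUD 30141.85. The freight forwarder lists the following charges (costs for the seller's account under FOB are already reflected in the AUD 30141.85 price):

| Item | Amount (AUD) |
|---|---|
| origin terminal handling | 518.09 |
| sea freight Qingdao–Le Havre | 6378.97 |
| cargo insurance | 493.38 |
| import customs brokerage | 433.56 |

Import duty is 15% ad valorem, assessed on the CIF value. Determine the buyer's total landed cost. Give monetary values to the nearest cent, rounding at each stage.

FOB: the seller bears costs until goods are on board at the origin port; the buyer bears freight, insurance and all costs thereafter.
Already in the invoice (seller's account under FOB): origin terminal — exclude.
CIF value = FOB price + freight + insurance = 30141.85 + 6378.97 + 493.38 = 37014.20
Import duty = 37014.20 × 15% = 5552.13
Buyer bears: freight 6378.97 + insurance 493.38 + brokerage 433.56 + duty 5552.13 = 12858.04
Landed cost = invoice 30141.85 + 12858.04 = 42999.89

Total landed cost: AUD 42999.89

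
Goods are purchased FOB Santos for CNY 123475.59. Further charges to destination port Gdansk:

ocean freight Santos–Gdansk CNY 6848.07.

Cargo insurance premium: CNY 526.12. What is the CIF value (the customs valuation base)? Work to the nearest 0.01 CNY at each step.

CIF = FOB price + freight + insurance
CIF = 123475.59 + 6848.07 + 526.12 = 130849.78

CIF value: CNY 130849.78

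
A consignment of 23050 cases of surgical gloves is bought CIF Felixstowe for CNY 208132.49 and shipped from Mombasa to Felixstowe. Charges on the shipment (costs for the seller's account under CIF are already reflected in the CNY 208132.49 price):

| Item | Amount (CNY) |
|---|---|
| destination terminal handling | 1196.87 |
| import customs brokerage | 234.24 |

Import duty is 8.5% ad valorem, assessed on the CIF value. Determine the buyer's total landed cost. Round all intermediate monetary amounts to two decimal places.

CIF: the seller pays costs through ocean freight and marine insurance to the destination port.
The CIF price already equals the CIF value: 208132.49
Import duty = 208132.49 × 8.5% = 17691.26
Buyer bears: destination terminal 1196.87 + brokerage 234.24 + duty 17691.26 = 19122.37
Landed cost = invoice 208132.49 + 19122.37 = 227254.86

Total landed cost: CNY 227254.86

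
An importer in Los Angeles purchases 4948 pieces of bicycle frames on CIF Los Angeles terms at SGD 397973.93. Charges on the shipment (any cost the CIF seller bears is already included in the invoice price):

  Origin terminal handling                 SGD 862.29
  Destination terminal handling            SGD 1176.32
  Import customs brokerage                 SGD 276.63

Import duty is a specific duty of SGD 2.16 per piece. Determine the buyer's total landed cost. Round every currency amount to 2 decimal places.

CIF: the seller pays costs through ocean freight and marine insurance to the destination port.
Already in the invoice (seller's account under CIF): origin terminal — exclude.
The CIF price already equals the CIF value: 397973.93
Import duty = 4948 × 2.16 = 10687.68
Buyer bears: destination terminal 1176.32 + brokerage 276.63 + duty 10687.68 = 12140.63
Landed cost = invoice 397973.93 + 12140.63 = 410114.56

Total landed cost: SGD 410114.56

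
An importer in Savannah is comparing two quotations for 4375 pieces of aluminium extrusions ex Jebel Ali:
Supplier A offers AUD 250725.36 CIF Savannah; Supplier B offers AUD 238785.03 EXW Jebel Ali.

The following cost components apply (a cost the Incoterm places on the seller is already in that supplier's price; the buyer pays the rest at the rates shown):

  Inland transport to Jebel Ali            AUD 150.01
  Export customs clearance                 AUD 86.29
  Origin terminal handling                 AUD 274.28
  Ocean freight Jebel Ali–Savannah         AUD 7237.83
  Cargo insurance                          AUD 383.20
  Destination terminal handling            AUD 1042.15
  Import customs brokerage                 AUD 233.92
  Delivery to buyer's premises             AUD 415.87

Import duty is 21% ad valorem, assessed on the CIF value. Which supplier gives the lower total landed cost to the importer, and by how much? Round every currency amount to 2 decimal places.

Supplier A (CIF):
The CIF price already equals the CIF value: 250725.36
Import duty = 250725.36 × 21% = 52652.33
Buyer bears (A): 1042.15 + 233.92 + 415.87 = 1691.94
Landed cost (A) = invoice 250725.36 + 1691.94 + duty 52652.33 = 305069.63
Supplier B (EXW):
CIF value = EXW price + inland to port + export clearance + origin terminal + freight + insurance = 238785.03 + 150.01 + 86.29 + 274.28 + 7237.83 + 383.20 = 246916.64
Import duty = 246916.64 × 21% = 51852.49
Buyer bears (B): 150.01 + 86.29 + 274.28 + 7237.83 + 383.20 + 1042.15 + 233.92 + 415.87 = 9823.55
Landed cost (B) = invoice 238785.03 + 9823.55 + duty 51852.49 = 300461.07
Difference = |305069.63 − 300461.07| = 4608.56

Supplier B is cheaper by AUD 4608.56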